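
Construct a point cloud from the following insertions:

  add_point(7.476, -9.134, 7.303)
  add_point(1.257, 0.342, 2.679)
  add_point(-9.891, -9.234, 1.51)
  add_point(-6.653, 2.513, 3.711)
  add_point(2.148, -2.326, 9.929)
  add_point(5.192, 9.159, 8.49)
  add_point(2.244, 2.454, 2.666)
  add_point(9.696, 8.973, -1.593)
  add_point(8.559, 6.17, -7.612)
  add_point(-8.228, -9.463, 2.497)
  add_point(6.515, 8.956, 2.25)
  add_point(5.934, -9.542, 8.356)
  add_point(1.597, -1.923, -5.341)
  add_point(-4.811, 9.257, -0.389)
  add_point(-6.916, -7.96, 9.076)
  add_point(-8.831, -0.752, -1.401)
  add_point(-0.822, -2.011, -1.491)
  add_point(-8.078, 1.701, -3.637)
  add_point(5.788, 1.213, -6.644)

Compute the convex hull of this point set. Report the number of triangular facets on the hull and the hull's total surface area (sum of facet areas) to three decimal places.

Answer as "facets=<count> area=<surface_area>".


facets=26 area=1140.649

Hull vertices (15/19): indices [0, 2, 3, 4, 5, 7, 8, 9, 11, 12, 13, 14, 15, 17, 18].

Area of each hull facet:
  f1: (p14, p9, p2) → 5.2398
  f2: (p14, p4, p11) → 44.2614
  f3: (p14, p9, p11) → 44.3061
  f4: (p5, p13, p7) → 70.4416
  f5: (p5, p4, p11) → 35.6834
  f6: (p5, p14, p4) → 45.0707
  f7: (p0, p5, p7) → 101.2065
  f8: (p0, p5, p11) → 17.6025
  f9: (p0, p9, p11) → 12.3855
  f10: (p0, p9, p2) → 4.3463
  f11: (p3, p5, p13) → 53.3946
  f12: (p3, p5, p14) → 81.3999
  f13: (p3, p14, p2) → 46.5857
  f14: (p8, p0, p7) → 68.3602
  f15: (p8, p0, p18) → 40.2789
  f16: (p8, p13, p7) → 48.8568
  f17: (p8, p17, p13) → 68.5968
  f18: (p8, p17, p18) → 35.9668
  f19: (p12, p17, p2) → 63.6358
  f20: (p12, p17, p18) → 23.4738
  f21: (p12, p0, p2) → 114.1327
  f22: (p12, p0, p18) → 41.7180
  f23: (p15, p17, p13) → 13.4036
  f24: (p15, p3, p13) → 25.9932
  f25: (p15, p17, p2) → 6.2089
  f26: (p15, p3, p2) → 28.0994
Σ area = 1140.649

Check V−E+F: 15 − 39 + 26 = 2.


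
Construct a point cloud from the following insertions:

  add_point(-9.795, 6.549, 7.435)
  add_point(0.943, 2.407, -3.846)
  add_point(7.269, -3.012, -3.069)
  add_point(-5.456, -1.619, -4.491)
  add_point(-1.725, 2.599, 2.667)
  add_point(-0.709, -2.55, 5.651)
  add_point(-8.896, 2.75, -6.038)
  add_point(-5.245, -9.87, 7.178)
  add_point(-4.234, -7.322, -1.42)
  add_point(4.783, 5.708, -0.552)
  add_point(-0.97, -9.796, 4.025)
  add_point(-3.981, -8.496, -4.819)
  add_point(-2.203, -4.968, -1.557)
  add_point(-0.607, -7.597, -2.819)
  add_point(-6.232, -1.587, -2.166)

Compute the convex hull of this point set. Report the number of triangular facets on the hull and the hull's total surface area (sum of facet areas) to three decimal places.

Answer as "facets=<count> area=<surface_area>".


Extreme-point indices: [0, 1, 2, 5, 6, 7, 9, 10, 11, 13] — 10 of 15 on the boundary.

Area of each hull facet:
  f1: (p6, p7, p0) → 114.2807
  f2: (p11, p6, p2) → 77.9018
  f3: (p11, p6, p7) → 73.9162
  f4: (p5, p7, p0) → 55.6259
  f5: (p1, p6, p2) → 26.4085
  f6: (p10, p11, p7) → 23.8890
  f7: (p10, p5, p2) → 43.2617
  f8: (p10, p5, p7) → 19.6613
  f9: (p9, p5, p0) → 75.5971
  f10: (p9, p5, p2) → 50.7202
  f11: (p9, p1, p2) → 24.8681
  f12: (p9, p6, p0) → 98.9357
  f13: (p9, p1, p6) → 21.1410
  f14: (p13, p11, p2) → 10.4170
  f15: (p13, p10, p2) → 31.9819
  f16: (p13, p10, p11) → 13.4992
Σ area = 762.105

Check V−E+F: 10 − 24 + 16 = 2.

facets=16 area=762.105


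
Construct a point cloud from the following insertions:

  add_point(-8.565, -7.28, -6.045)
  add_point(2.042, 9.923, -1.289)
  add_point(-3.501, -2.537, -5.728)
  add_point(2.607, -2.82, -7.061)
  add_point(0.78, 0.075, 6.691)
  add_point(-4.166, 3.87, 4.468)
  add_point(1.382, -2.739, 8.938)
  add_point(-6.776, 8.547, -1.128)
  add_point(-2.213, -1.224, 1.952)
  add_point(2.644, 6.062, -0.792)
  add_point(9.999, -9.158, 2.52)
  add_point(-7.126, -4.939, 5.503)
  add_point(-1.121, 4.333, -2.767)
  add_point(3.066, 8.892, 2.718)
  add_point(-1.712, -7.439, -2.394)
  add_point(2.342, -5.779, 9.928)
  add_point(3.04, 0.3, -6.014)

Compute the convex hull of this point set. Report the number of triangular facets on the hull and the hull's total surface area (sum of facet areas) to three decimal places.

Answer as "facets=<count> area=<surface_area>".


12 of the 17 inputs are extreme points: [0, 1, 2, 3, 5, 6, 7, 10, 11, 13, 15, 16].

Per-facet area ½‖(b−a)×(c−a)‖:
  f1: (p3, p10, p0) → 79.3854
  f2: (p11, p10, p0) → 105.7094
  f3: (p11, p15, p10) → 54.5942
  f4: (p11, p7, p0) → 86.4000
  f5: (p13, p7, p1) → 18.7016
  f6: (p13, p1, p10) → 39.2818
  f7: (p13, p15, p10) → 91.3242
  f8: (p16, p1, p10) → 72.6368
  f9: (p16, p3, p10) → 22.4347
  f10: (p16, p7, p1) → 48.0178
  f11: (p16, p3, p7) → 18.4845
  f12: (p2, p7, p0) → 38.9315
  f13: (p2, p3, p0) → 16.1142
  f14: (p2, p3, p7) → 36.0676
  f15: (p5, p13, p7) → 34.0136
  f16: (p5, p11, p7) → 30.4311
  f17: (p6, p13, p15) → 9.7240
  f18: (p6, p5, p13) → 43.6166
  f19: (p6, p11, p15) → 15.5581
  f20: (p6, p5, p11) → 39.0574
Σ area = 900.484

Euler: V−E+F = 12−30+20 = 2.

facets=20 area=900.484


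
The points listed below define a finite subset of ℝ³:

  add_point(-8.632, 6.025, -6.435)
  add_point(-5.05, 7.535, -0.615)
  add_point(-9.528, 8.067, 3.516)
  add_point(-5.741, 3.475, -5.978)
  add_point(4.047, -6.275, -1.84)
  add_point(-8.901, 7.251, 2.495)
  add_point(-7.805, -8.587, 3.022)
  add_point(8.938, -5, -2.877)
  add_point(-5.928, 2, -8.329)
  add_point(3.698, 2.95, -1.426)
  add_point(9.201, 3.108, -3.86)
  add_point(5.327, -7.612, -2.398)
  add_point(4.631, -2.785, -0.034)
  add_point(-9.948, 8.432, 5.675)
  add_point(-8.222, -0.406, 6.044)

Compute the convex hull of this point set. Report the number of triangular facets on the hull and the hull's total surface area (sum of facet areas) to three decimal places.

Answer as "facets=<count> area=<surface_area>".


Points on the hull: [0, 1, 2, 6, 7, 8, 10, 11, 12, 13, 14] (11 of 15).

Per-facet area ½‖(b−a)×(c−a)‖:
  f1: (p0, p8, p10) → 38.7106
  f2: (p0, p6, p13) → 100.8557
  f3: (p0, p8, p6) → 39.8977
  f4: (p12, p10, p13) → 79.9374
  f5: (p1, p10, p13) → 39.1767
  f6: (p1, p0, p10) → 51.9008
  f7: (p14, p6, p13) → 15.9799
  f8: (p14, p12, p13) → 61.6451
  f9: (p14, p12, p6) → 59.1109
  f10: (p7, p8, p10) → 64.4711
  f11: (p7, p12, p10) → 21.8468
  f12: (p7, p12, p6) → 30.7965
  f13: (p2, p0, p13) → 1.2170
  f14: (p2, p1, p13) → 4.0327
  f15: (p2, p1, p0) → 20.9432
  f16: (p11, p8, p6) → 100.3223
  f17: (p11, p7, p6) → 18.1054
  f18: (p11, p7, p8) → 35.1672
Σ area = 784.117

Euler: V−E+F = 11−27+18 = 2.

facets=18 area=784.117


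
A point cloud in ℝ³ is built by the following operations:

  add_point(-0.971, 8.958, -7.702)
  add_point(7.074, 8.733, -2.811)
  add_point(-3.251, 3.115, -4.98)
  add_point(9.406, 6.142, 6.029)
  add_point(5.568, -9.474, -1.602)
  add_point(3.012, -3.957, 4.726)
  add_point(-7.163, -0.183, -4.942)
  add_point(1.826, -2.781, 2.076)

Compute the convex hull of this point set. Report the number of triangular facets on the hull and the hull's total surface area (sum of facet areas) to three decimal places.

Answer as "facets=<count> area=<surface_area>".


facets=8 area=586.987

6 of the 8 inputs are extreme points: [0, 1, 3, 4, 5, 6].

Triangle areas on the boundary:
  f1: (p0, p3, p6) → 99.2375
  f2: (p0, p4, p6) → 91.3540
  f3: (p5, p3, p6) → 85.1118
  f4: (p5, p4, p6) → 63.3696
  f5: (p5, p4, p3) → 47.0809
  f6: (p1, p4, p3) → 82.6376
  f7: (p1, p0, p3) → 31.9866
  f8: (p1, p0, p4) → 86.2093
Σ area = 586.987

Euler characteristic 6−12+8 = 2 ✓


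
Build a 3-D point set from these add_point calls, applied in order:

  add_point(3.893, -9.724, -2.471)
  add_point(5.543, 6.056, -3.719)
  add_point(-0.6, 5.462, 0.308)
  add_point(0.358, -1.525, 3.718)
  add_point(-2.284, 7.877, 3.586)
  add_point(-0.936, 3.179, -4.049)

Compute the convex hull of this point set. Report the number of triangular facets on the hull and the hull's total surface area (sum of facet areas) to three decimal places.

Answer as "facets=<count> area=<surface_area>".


facets=6 area=282.380

Extreme-point indices: [0, 1, 3, 4, 5] — 5 of 6 on the boundary.

Triangle areas on the boundary:
  f1: (p5, p1, p4) → 31.9595
  f2: (p5, p0, p1) → 49.1337
  f3: (p3, p1, p4) → 49.7346
  f4: (p3, p0, p1) → 64.1851
  f5: (p3, p5, p4) → 37.6051
  f6: (p3, p5, p0) → 49.7615
Σ area = 282.380

Check V−E+F: 5 − 9 + 6 = 2.


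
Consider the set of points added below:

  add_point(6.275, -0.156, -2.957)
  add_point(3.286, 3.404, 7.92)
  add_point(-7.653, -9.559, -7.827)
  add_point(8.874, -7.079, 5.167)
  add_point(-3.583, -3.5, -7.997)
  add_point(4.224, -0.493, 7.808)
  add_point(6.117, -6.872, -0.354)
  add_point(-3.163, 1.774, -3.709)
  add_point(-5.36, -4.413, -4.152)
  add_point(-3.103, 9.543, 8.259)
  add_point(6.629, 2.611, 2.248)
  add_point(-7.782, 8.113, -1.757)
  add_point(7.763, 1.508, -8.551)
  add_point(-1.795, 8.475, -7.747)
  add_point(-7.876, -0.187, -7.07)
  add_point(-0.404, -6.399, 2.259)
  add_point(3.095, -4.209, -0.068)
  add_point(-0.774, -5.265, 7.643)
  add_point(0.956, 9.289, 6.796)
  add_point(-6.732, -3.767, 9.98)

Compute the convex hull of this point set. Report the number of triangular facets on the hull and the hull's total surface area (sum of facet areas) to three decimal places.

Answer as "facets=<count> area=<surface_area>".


15 of the 20 inputs are extreme points: [1, 2, 3, 4, 5, 6, 9, 10, 11, 12, 13, 14, 17, 18, 19].

Area of each hull facet:
  f1: (p13, p4, p12) → 63.6082
  f2: (p18, p13, p9) → 31.6156
  f3: (p18, p13, p12) → 87.7514
  f4: (p5, p19, p3) → 46.1434
  f5: (p6, p12, p3) → 29.7494
  f6: (p11, p13, p14) → 39.3084
  f7: (p11, p13, p9) → 44.5493
  f8: (p11, p19, p14) → 80.4493
  f9: (p11, p19, p9) → 76.9172
  f10: (p10, p12, p3) → 55.8254
  f11: (p10, p18, p12) → 43.7374
  f12: (p1, p18, p9) → 13.0895
  f13: (p1, p19, p9) → 54.4045
  f14: (p1, p5, p19) → 23.3089
  f15: (p1, p5, p3) → 7.7097
  f16: (p1, p10, p3) → 34.3644
  f17: (p1, p10, p18) → 21.0972
  f18: (p17, p19, p3) → 4.3109
  f19: (p2, p19, p14) → 81.4361
  f20: (p2, p17, p19) → 57.3975
  f21: (p2, p4, p12) → 24.2144
  f22: (p2, p6, p12) → 93.7391
  f23: (p2, p13, p14) → 30.2414
  f24: (p2, p13, p4) → 19.0468
  f25: (p2, p6, p3) → 29.3475
  f26: (p2, p17, p3) → 87.8367
Σ area = 1181.200

Check V−E+F: 15 − 39 + 26 = 2.

facets=26 area=1181.200


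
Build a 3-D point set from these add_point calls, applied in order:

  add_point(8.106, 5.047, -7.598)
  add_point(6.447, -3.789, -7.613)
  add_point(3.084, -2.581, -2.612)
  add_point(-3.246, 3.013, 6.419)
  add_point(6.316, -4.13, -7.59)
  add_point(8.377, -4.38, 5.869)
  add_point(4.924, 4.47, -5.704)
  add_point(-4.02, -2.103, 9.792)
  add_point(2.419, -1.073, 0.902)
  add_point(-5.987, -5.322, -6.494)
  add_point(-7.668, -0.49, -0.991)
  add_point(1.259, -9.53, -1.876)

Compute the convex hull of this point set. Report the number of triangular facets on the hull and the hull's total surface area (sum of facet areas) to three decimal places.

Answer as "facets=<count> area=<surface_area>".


facets=16 area=724.095

Hull vertices (10/12): indices [0, 1, 3, 4, 5, 6, 7, 9, 10, 11].

Facet areas (half cross-product norm):
  f1: (p3, p0, p5) → 108.5008
  f2: (p9, p0, p10) → 65.0736
  f3: (p6, p0, p10) → 6.9904
  f4: (p6, p3, p10) → 63.9501
  f5: (p6, p3, p0) → 11.7433
  f6: (p7, p11, p5) → 73.7830
  f7: (p7, p3, p5) → 40.3826
  f8: (p7, p3, p10) → 28.7033
  f9: (p7, p9, p10) → 36.7435
  f10: (p7, p9, p11) → 70.3888
  f11: (p4, p9, p11) → 44.2815
  f12: (p4, p11, p5) → 53.8619
  f13: (p1, p0, p5) → 61.2730
  f14: (p1, p4, p5) → 2.4915
  f15: (p1, p9, p0) → 53.8998
  f16: (p1, p4, p9) → 2.0282
Σ area = 724.095

Check V−E+F: 10 − 24 + 16 = 2.


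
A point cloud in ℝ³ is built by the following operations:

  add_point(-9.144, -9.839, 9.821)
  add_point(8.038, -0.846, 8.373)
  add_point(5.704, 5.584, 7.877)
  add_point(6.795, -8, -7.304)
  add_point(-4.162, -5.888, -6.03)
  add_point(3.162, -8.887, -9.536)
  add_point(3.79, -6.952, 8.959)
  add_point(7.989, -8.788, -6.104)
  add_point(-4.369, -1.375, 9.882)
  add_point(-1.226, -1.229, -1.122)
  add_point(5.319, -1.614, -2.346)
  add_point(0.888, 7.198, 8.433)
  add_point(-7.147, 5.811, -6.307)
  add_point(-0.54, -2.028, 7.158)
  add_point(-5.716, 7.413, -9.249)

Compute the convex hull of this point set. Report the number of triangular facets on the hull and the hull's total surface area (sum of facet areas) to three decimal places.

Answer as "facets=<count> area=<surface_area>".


facets=22 area=1151.769

13 of the 15 inputs are extreme points: [0, 1, 2, 3, 4, 5, 6, 7, 8, 10, 11, 12, 14].

Triangle areas on the boundary:
  f1: (p4, p5, p0) → 62.0907
  f2: (p4, p5, p14) → 56.1568
  f3: (p12, p11, p14) → 26.8628
  f4: (p12, p4, p0) → 101.5699
  f5: (p12, p4, p14) → 20.6263
  f6: (p7, p6, p1) → 58.2282
  f7: (p7, p5, p0) → 67.9057
  f8: (p7, p6, p0) → 99.8466
  f9: (p8, p11, p1) → 52.3897
  f10: (p8, p6, p1) → 37.0261
  f11: (p8, p6, p0) → 48.0523
  f12: (p8, p12, p0) → 83.9482
  f13: (p8, p12, p11) → 83.9915
  f14: (p2, p11, p14) → 46.9158
  f15: (p2, p10, p14) → 98.9479
  f16: (p2, p11, p1) → 13.8975
  f17: (p2, p7, p1) → 52.2245
  f18: (p2, p7, p10) → 29.3769
  f19: (p3, p10, p14) → 61.9878
  f20: (p3, p7, p10) → 7.6612
  f21: (p3, p5, p14) → 39.5021
  f22: (p3, p7, p5) → 2.5604
Σ area = 1151.769

Check V−E+F: 13 − 33 + 22 = 2.


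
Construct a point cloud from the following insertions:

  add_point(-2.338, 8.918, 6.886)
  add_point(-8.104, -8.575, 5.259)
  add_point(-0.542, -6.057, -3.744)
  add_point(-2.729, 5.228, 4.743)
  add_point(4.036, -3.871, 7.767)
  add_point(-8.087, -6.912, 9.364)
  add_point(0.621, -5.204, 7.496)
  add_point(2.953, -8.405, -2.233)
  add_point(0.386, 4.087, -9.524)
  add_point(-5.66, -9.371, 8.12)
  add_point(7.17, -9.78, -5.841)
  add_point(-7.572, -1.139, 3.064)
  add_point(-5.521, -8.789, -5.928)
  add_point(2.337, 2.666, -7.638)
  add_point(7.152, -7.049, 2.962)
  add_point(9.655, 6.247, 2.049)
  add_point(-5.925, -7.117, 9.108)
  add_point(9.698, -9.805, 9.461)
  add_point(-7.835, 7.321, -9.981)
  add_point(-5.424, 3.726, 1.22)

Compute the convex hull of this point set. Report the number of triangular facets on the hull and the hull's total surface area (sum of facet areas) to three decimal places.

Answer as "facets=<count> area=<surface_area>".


facets=18 area=1372.225

Hull vertices (11/20): indices [0, 1, 5, 8, 9, 10, 11, 12, 15, 17, 18].

Facet areas (half cross-product norm):
  f1: (p5, p0, p17) → 150.7712
  f2: (p5, p18, p1) → 45.3038
  f3: (p12, p18, p1) → 94.6122
  f4: (p9, p5, p1) → 6.7215
  f5: (p9, p5, p17) → 21.5781
  f6: (p9, p10, p17) → 115.8567
  f7: (p9, p12, p1) → 18.0220
  f8: (p9, p12, p10) → 89.4961
  f9: (p11, p18, p0) → 91.4724
  f10: (p11, p5, p0) → 47.8147
  f11: (p11, p5, p18) → 12.1360
  f12: (p15, p0, p17) → 116.6727
  f13: (p15, p10, p17) → 124.7151
  f14: (p15, p18, p0) → 117.1771
  f15: (p8, p12, p18) → 64.5912
  f16: (p8, p12, p10) → 87.7295
  f17: (p8, p15, p18) → 54.8132
  f18: (p8, p15, p10) → 112.7418
Σ area = 1372.225

Check V−E+F: 11 − 27 + 18 = 2.


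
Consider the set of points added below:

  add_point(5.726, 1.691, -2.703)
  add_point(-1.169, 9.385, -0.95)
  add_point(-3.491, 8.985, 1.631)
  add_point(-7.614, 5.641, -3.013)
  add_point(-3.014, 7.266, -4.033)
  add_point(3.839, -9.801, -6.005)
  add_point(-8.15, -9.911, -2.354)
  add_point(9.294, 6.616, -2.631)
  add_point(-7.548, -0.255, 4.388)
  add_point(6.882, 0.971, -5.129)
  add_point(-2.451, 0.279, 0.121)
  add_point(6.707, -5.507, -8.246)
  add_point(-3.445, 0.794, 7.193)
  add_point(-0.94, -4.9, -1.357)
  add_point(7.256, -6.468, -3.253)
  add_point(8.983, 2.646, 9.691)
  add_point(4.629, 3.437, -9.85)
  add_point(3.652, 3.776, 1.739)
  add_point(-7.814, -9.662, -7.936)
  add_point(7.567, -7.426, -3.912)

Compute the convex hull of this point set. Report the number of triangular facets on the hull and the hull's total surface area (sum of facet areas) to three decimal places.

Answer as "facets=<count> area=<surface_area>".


facets=24 area=1114.085

14 of the 20 inputs are extreme points: [1, 2, 3, 4, 5, 6, 7, 8, 11, 12, 15, 16, 18, 19].

Per-facet area ½‖(b−a)×(c−a)‖:
  f1: (p15, p1, p7) → 70.6203
  f2: (p19, p15, p7) → 89.7214
  f3: (p16, p1, p7) → 48.2138
  f4: (p3, p8, p6) → 55.6829
  f5: (p18, p3, p6) → 43.4204
  f6: (p18, p3, p16) → 109.3853
  f7: (p2, p15, p1) → 28.0754
  f8: (p2, p3, p1) → 12.3129
  f9: (p2, p3, p8) → 32.5260
  f10: (p4, p16, p1) → 20.7214
  f11: (p4, p3, p1) → 9.4210
  f12: (p4, p3, p16) → 18.9737
  f13: (p11, p18, p16) → 70.3084
  f14: (p11, p19, p7) → 32.7359
  f15: (p11, p16, p7) → 42.5606
  f16: (p12, p2, p15) → 63.4207
  f17: (p12, p2, p8) → 24.8881
  f18: (p12, p15, p6) → 82.1074
  f19: (p12, p8, p6) → 25.4713
  f20: (p5, p11, p19) → 11.1296
  f21: (p5, p11, p18) → 30.0392
  f22: (p5, p18, p6) → 32.8813
  f23: (p5, p15, p6) → 129.5740
  f24: (p5, p19, p15) → 29.8939
Σ area = 1114.085

Euler: V−E+F = 14−36+24 = 2.


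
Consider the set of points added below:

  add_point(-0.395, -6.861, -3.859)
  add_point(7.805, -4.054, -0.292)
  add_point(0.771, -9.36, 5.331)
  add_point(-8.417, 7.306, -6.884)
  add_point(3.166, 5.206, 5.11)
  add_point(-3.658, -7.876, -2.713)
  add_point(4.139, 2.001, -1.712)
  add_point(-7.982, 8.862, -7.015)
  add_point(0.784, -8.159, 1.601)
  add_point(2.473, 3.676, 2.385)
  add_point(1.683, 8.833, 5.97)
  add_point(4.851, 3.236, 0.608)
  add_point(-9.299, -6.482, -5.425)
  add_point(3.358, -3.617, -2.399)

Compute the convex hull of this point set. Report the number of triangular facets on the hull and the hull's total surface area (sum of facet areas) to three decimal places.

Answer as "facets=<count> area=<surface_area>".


facets=22 area=723.986

Points on the hull: [0, 1, 2, 3, 4, 5, 6, 7, 8, 10, 11, 12, 13] (13 of 14).

Triangle areas on the boundary:
  f1: (p2, p10, p12) → 135.6087
  f2: (p0, p7, p12) → 70.0256
  f3: (p3, p7, p12) → 2.3387
  f4: (p3, p10, p12) → 113.9133
  f5: (p3, p10, p7) → 13.0617
  f6: (p11, p10, p1) → 18.5153
  f7: (p11, p10, p7) → 64.9279
  f8: (p4, p10, p1) → 6.3440
  f9: (p4, p2, p1) → 60.6517
  f10: (p4, p2, p10) → 16.5681
  f11: (p13, p0, p1) → 8.8878
  f12: (p13, p0, p7) → 44.9856
  f13: (p5, p2, p12) → 17.1005
  f14: (p5, p0, p12) → 9.2386
  f15: (p5, p0, p2) → 16.6592
  f16: (p8, p2, p1) → 15.2048
  f17: (p8, p0, p1) → 23.6568
  f18: (p8, p0, p2) → 2.4983
  f19: (p6, p11, p1) → 9.7975
  f20: (p6, p11, p7) → 19.3108
  f21: (p6, p13, p1) → 14.0591
  f22: (p6, p13, p7) → 40.6315
Σ area = 723.986

Euler characteristic 13−33+22 = 2 ✓


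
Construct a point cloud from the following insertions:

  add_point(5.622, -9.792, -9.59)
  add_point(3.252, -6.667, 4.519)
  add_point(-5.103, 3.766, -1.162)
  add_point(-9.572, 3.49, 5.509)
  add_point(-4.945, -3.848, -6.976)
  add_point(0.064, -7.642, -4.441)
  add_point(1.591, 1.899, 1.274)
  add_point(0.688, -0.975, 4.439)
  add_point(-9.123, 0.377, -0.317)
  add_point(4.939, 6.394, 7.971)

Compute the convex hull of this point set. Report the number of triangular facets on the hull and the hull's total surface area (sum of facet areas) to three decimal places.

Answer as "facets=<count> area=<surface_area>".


facets=12 area=663.201

8 of the 10 inputs are extreme points: [0, 1, 2, 3, 4, 5, 8, 9].

Per-facet area ½‖(b−a)×(c−a)‖:
  f1: (p1, p9, p3) → 95.7707
  f2: (p1, p9, p0) → 90.0474
  f3: (p2, p9, p3) → 55.0105
  f4: (p2, p9, p0) → 132.9299
  f5: (p5, p1, p0) → 34.4162
  f6: (p4, p2, p0) → 50.6502
  f7: (p4, p5, p0) → 24.0895
  f8: (p8, p4, p5) → 28.5204
  f9: (p8, p1, p3) → 49.7808
  f10: (p8, p5, p1) → 61.0445
  f11: (p8, p2, p3) → 17.5252
  f12: (p8, p4, p2) → 23.4155
Σ area = 663.201

Euler: V−E+F = 8−18+12 = 2.


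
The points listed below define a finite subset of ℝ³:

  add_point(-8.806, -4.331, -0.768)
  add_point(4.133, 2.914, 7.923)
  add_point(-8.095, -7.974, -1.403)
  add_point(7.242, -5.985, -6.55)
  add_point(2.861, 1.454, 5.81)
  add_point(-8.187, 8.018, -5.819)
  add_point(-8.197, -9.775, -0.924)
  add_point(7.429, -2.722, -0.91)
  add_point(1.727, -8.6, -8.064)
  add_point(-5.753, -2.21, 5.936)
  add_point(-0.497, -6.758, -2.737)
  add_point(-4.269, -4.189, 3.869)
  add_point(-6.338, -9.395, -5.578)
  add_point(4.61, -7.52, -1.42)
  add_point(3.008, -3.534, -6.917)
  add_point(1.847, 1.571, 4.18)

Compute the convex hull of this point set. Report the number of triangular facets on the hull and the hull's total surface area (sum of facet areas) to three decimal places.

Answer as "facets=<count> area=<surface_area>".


Hull vertices (12/16): indices [0, 1, 3, 5, 6, 7, 8, 9, 11, 12, 13, 14].

Triangle areas on the boundary:
  f1: (p1, p5, p7) → 101.8999
  f2: (p3, p5, p7) → 63.7723
  f3: (p6, p5, p0) → 15.7580
  f4: (p14, p8, p5) → 36.6608
  f5: (p14, p3, p5) → 12.1015
  f6: (p14, p3, p8) → 12.7051
  f7: (p13, p1, p7) → 28.6022
  f8: (p13, p3, p7) → 15.5214
  f9: (p13, p3, p8) → 17.9723
  f10: (p13, p6, p8) → 44.1027
  f11: (p9, p6, p0) → 20.3076
  f12: (p9, p5, p0) → 51.1115
  f13: (p9, p1, p5) → 89.1558
  f14: (p12, p8, p5) → 74.2250
  f15: (p12, p6, p5) → 43.9559
  f16: (p12, p6, p8) → 16.5331
  f17: (p11, p13, p6) → 45.0678
  f18: (p11, p9, p6) → 11.1163
  f19: (p11, p13, p1) → 61.9265
  f20: (p11, p9, p1) → 18.2293
Σ area = 780.725

Euler: V−E+F = 12−30+20 = 2.

facets=20 area=780.725


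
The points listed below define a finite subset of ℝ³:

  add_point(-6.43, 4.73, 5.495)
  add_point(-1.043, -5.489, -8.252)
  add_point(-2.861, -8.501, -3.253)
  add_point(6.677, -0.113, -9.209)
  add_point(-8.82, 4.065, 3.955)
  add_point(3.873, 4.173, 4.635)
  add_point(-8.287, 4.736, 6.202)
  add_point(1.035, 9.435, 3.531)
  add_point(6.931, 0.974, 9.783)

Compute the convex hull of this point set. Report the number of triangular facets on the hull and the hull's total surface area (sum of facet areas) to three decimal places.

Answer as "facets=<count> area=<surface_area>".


Points on the hull: [1, 2, 3, 4, 6, 7, 8] (7 of 9).

Area of each hull facet:
  f1: (p3, p2, p8) → 123.4045
  f2: (p7, p3, p4) → 94.7271
  f3: (p7, p3, p8) → 100.3879
  f4: (p6, p2, p4) → 15.4828
  f5: (p6, p2, p8) → 128.7709
  f6: (p6, p7, p4) → 12.9135
  f7: (p6, p7, p8) → 64.9718
  f8: (p1, p2, p4) → 47.6641
  f9: (p1, p3, p4) → 81.3622
  f10: (p1, p3, p2) → 22.9968
Σ area = 692.682

Check V−E+F: 7 − 15 + 10 = 2.

facets=10 area=692.682


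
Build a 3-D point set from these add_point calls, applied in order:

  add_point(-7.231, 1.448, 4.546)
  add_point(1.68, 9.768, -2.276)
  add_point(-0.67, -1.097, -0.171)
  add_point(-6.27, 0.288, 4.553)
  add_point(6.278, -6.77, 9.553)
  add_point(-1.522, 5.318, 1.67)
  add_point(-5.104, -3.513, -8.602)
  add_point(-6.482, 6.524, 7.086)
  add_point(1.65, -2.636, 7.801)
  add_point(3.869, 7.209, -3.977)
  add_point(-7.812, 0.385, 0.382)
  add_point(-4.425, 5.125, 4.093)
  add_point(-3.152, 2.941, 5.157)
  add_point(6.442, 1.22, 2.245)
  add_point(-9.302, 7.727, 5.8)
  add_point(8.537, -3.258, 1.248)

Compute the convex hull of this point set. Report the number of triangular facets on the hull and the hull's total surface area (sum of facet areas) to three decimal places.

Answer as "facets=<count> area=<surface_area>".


facets=18 area=747.264

Points on the hull: [0, 1, 3, 4, 6, 7, 9, 10, 13, 14, 15] (11 of 16).

Triangle areas on the boundary:
  f1: (p6, p1, p14) → 108.7503
  f2: (p4, p6, p15) → 74.0927
  f3: (p4, p3, p6) → 104.0133
  f4: (p9, p6, p15) → 89.8241
  f5: (p9, p6, p1) → 26.6527
  f6: (p10, p6, p14) → 23.5078
  f7: (p10, p3, p6) → 15.4832
  f8: (p7, p1, p14) → 21.0442
  f9: (p13, p4, p15) → 23.4015
  f10: (p13, p9, p15) → 18.6353
  f11: (p13, p9, p1) → 16.1877
  f12: (p13, p7, p1) → 67.4040
  f13: (p13, p7, p4) → 80.0187
  f14: (p0, p10, p14) → 13.5771
  f15: (p0, p10, p3) → 3.2503
  f16: (p0, p4, p3) → 5.3791
  f17: (p0, p7, p14) → 9.5103
  f18: (p0, p7, p4) → 46.5319
Σ area = 747.264

Euler characteristic 11−27+18 = 2 ✓


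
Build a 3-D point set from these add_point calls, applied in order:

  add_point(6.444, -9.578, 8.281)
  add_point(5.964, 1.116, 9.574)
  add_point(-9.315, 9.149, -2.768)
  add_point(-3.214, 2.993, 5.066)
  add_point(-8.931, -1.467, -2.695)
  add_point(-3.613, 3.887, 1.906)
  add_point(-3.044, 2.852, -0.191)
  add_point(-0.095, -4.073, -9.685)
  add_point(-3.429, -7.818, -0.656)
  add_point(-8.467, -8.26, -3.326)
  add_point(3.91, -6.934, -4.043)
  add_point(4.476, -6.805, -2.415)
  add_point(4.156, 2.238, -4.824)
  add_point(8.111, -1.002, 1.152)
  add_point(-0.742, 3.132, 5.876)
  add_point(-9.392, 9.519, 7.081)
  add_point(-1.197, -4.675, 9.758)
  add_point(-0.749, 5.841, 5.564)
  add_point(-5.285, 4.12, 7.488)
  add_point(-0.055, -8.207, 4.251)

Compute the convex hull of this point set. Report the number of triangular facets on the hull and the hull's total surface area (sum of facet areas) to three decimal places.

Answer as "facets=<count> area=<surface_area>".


Extreme-point indices: [0, 1, 2, 4, 7, 9, 10, 11, 12, 13, 15, 16, 17] — 13 of 20 on the boundary.

Triangle areas on the boundary:
  f1: (p1, p0, p13) → 45.0250
  f2: (p2, p9, p7) → 93.6332
  f3: (p10, p9, p0) → 79.5849
  f4: (p10, p9, p7) → 41.7534
  f5: (p16, p9, p15) → 125.9199
  f6: (p16, p9, p0) → 70.1695
  f7: (p16, p1, p15) → 75.5392
  f8: (p16, p1, p0) → 40.2226
  f9: (p12, p2, p7) → 68.9568
  f10: (p12, p10, p13) → 32.1267
  f11: (p12, p10, p7) → 31.1192
  f12: (p12, p1, p13) → 30.5222
  f13: (p4, p9, p15) → 29.8300
  f14: (p4, p2, p15) → 52.3274
  f15: (p4, p2, p9) → 3.7818
  f16: (p11, p0, p13) → 40.7909
  f17: (p11, p10, p13) → 5.0965
  f18: (p11, p10, p0) → 3.3981
  f19: (p17, p1, p15) → 26.2293
  f20: (p17, p12, p1) → 54.8413
  f21: (p17, p2, p15) → 46.1160
  f22: (p17, p12, p2) → 72.8373
Σ area = 1069.821

Euler characteristic 13−33+22 = 2 ✓

facets=22 area=1069.821


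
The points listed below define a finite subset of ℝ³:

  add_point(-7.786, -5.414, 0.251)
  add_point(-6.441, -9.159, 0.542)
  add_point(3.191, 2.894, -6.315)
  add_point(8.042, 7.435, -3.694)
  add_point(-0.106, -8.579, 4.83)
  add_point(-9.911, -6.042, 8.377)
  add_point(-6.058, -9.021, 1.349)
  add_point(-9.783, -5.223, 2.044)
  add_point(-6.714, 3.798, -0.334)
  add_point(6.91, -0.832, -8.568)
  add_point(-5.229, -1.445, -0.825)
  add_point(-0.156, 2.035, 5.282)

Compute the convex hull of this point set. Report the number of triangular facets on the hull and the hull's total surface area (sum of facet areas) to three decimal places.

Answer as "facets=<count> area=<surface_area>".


Extreme-point indices: [0, 1, 2, 3, 4, 5, 6, 7, 8, 9, 11] — 11 of 12 on the boundary.

Per-facet area ½‖(b−a)×(c−a)‖:
  f1: (p4, p9, p3) → 82.0345
  f2: (p4, p1, p9) → 65.0421
  f3: (p7, p1, p5) → 16.8414
  f4: (p7, p8, p5) → 29.2103
  f5: (p2, p9, p3) → 20.3110
  f6: (p2, p8, p3) → 38.9666
  f7: (p11, p4, p5) → 55.1241
  f8: (p11, p4, p3) → 65.5299
  f9: (p11, p8, p5) → 55.1201
  f10: (p11, p8, p3) → 58.5276
  f11: (p6, p1, p5) → 3.1027
  f12: (p6, p4, p5) → 29.5052
  f13: (p6, p4, p1) → 1.7665
  f14: (p0, p1, p9) → 35.3917
  f15: (p0, p7, p1) → 5.1708
  f16: (p0, p7, p8) → 12.4809
  f17: (p0, p2, p9) → 41.8920
  f18: (p0, p2, p8) → 53.8471
Σ area = 669.865

Check V−E+F: 11 − 27 + 18 = 2.

facets=18 area=669.865


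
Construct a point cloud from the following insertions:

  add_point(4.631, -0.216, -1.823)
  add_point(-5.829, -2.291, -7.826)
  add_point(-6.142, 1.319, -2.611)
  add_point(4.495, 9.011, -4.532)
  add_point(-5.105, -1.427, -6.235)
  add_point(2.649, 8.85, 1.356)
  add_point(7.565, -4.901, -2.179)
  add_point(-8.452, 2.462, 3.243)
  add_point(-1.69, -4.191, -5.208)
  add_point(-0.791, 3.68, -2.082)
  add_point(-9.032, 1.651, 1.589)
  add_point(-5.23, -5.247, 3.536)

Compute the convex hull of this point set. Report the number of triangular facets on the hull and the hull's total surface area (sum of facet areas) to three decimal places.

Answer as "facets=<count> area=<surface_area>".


Extreme-point indices: [1, 2, 3, 5, 6, 7, 8, 10, 11] — 9 of 12 on the boundary.

Facet areas (half cross-product norm):
  f1: (p1, p3, p6) → 96.4953
  f2: (p5, p3, p6) → 44.2600
  f3: (p8, p1, p6) → 9.5707
  f4: (p2, p3, p10) → 28.6340
  f5: (p2, p1, p10) → 10.9124
  f6: (p2, p1, p3) → 41.5018
  f7: (p11, p5, p6) → 97.7510
  f8: (p11, p8, p6) → 46.2586
  f9: (p11, p1, p10) → 42.1035
  f10: (p11, p8, p1) → 24.4001
  f11: (p7, p11, p10) → 7.8342
  f12: (p7, p11, p5) → 53.6602
  f13: (p7, p3, p10) → 15.8954
  f14: (p7, p5, p3) → 36.4729
Σ area = 555.750

Euler characteristic 9−21+14 = 2 ✓

facets=14 area=555.750


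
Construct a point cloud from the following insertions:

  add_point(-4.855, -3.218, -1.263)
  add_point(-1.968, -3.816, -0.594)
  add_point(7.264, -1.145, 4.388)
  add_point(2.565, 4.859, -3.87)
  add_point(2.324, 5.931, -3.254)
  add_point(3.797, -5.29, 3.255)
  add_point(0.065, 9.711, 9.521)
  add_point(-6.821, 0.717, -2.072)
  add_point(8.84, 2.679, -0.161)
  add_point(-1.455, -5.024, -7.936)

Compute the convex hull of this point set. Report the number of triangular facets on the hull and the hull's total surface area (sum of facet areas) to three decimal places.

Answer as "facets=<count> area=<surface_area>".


9 of the 10 inputs are extreme points: [0, 2, 3, 4, 5, 6, 7, 8, 9].

Triangle areas on the boundary:
  f1: (p9, p5, p8) → 61.6233
  f2: (p4, p6, p7) → 71.1192
  f3: (p4, p6, p8) → 53.0897
  f4: (p4, p9, p7) → 50.2707
  f5: (p2, p6, p8) → 42.9049
  f6: (p2, p5, p8) → 14.9262
  f7: (p2, p5, p6) → 36.4257
  f8: (p0, p9, p7) → 16.7093
  f9: (p0, p9, p5) → 38.4058
  f10: (p0, p6, p7) → 35.7055
  f11: (p0, p5, p6) → 81.3496
  f12: (p3, p9, p8) → 42.4094
  f13: (p3, p4, p8) → 4.7276
  f14: (p3, p4, p9) → 3.8636
Σ area = 553.531

Check V−E+F: 9 − 21 + 14 = 2.

facets=14 area=553.531


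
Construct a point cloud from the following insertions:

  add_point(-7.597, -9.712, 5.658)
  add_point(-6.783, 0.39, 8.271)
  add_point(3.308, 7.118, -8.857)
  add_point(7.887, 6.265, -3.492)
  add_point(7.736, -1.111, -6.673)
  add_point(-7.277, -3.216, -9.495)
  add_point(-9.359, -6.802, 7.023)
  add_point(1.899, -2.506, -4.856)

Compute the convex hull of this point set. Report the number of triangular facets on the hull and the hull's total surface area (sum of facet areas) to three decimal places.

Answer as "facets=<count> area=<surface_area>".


Points on the hull: [0, 1, 2, 3, 4, 5, 6] (7 of 8).

Area of each hull facet:
  f1: (p5, p1, p6) → 65.7029
  f2: (p0, p1, p6) → 10.9281
  f3: (p0, p1, p3) → 101.0784
  f4: (p0, p5, p6) → 30.1990
  f5: (p2, p1, p3) → 69.9808
  f6: (p2, p5, p1) → 131.5352
  f7: (p4, p0, p3) → 85.2360
  f8: (p4, p2, p3) → 27.9586
  f9: (p4, p0, p5) → 126.5576
  f10: (p4, p2, p5) → 68.6263
Σ area = 717.803

Euler characteristic 7−15+10 = 2 ✓

facets=10 area=717.803


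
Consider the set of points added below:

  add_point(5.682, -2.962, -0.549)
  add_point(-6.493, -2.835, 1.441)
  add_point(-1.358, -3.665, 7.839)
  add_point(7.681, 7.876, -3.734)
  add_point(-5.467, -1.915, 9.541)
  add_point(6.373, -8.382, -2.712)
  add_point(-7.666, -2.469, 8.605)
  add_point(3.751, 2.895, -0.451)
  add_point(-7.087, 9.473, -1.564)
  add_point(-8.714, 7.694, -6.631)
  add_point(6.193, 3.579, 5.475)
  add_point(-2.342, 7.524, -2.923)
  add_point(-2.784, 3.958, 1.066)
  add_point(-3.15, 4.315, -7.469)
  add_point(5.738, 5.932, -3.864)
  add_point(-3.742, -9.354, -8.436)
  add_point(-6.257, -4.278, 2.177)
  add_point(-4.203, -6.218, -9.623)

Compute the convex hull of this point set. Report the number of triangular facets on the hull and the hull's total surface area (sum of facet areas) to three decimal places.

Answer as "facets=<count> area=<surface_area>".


Hull vertices (11/18): indices [2, 3, 4, 5, 6, 8, 9, 10, 13, 15, 17].

Triangle areas on the boundary:
  f1: (p17, p15, p9) → 13.9263
  f2: (p17, p5, p3) → 103.7699
  f3: (p17, p5, p15) → 19.2844
  f4: (p8, p3, p9) → 41.8082
  f5: (p6, p15, p9) → 145.2828
  f6: (p6, p8, p9) → 41.5212
  f7: (p6, p8, p4) → 19.2358
  f8: (p13, p3, p9) → 32.2746
  f9: (p13, p17, p9) → 31.7502
  f10: (p13, p17, p3) → 58.2080
  f11: (p10, p8, p3) → 75.0657
  f12: (p10, p8, p4) → 98.4964
  f13: (p10, p5, p3) → 73.4439
  f14: (p2, p6, p4) → 4.8883
  f15: (p2, p10, p4) → 23.0665
  f16: (p2, p10, p5) → 70.4174
  f17: (p2, p5, p15) → 80.8147
  f18: (p2, p6, p15) → 56.2289
Σ area = 989.483

Check V−E+F: 11 − 27 + 18 = 2.

facets=18 area=989.483


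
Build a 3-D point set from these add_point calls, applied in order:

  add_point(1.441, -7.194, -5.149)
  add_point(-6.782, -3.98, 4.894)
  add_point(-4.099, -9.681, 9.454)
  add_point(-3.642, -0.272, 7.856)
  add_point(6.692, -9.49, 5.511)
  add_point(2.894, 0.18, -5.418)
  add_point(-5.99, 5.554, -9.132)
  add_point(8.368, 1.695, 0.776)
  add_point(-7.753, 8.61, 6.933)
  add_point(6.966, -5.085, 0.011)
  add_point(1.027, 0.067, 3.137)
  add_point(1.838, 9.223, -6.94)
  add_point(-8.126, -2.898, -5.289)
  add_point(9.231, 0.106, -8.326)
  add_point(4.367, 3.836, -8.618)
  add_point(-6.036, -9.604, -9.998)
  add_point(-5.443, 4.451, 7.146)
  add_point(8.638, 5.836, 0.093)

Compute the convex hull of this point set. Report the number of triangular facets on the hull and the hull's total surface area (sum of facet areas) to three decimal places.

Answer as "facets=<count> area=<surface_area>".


facets=24 area=1280.315

Points on the hull: [0, 1, 2, 3, 4, 6, 7, 8, 11, 12, 13, 14, 15, 17] (14 of 18).

Triangle areas on the boundary:
  f1: (p1, p8, p12) → 65.9889
  f2: (p1, p8, p2) → 37.6213
  f3: (p1, p15, p12) → 39.3476
  f4: (p1, p15, p2) → 59.6184
  f5: (p17, p11, p13) → 49.6827
  f6: (p17, p8, p11) → 85.6457
  f7: (p6, p15, p12) → 36.4932
  f8: (p6, p8, p12) → 75.7981
  f9: (p6, p8, p11) → 71.5100
  f10: (p4, p15, p2) → 108.7871
  f11: (p14, p15, p13) → 52.3171
  f12: (p14, p6, p15) → 78.7992
  f13: (p14, p11, p13) → 10.2684
  f14: (p14, p6, p11) → 27.5126
  f15: (p0, p15, p13) → 41.5981
  f16: (p0, p4, p13) → 67.2289
  f17: (p0, p4, p15) → 36.0126
  f18: (p7, p17, p13) → 19.5137
  f19: (p7, p4, p13) → 55.2934
  f20: (p7, p4, p17) → 6.2974
  f21: (p3, p17, p8) → 77.2714
  f22: (p3, p4, p17) → 101.3758
  f23: (p3, p8, p2) → 21.8282
  f24: (p3, p4, p2) → 54.5056
Σ area = 1280.315

Euler: V−E+F = 14−36+24 = 2.


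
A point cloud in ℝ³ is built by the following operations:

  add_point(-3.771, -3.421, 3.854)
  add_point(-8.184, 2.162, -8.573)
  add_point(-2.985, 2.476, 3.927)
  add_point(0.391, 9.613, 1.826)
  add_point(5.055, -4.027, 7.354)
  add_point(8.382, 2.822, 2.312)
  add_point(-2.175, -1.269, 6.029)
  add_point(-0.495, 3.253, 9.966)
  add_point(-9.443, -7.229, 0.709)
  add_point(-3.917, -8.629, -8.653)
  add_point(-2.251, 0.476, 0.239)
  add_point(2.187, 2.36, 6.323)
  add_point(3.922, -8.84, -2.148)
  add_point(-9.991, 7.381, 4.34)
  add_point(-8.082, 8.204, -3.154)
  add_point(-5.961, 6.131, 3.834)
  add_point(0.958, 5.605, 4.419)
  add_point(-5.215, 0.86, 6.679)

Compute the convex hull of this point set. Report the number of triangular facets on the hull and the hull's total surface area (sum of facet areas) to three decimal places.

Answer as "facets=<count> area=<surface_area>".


Extreme-point indices: [1, 3, 4, 5, 7, 8, 9, 12, 13, 14, 17] — 11 of 18 on the boundary.

Area of each hull facet:
  f1: (p1, p9, p5) → 110.7225
  f2: (p1, p8, p13) → 85.6672
  f3: (p1, p8, p9) → 60.4634
  f4: (p17, p7, p13) → 25.1691
  f5: (p17, p8, p13) → 44.9346
  f6: (p17, p8, p7) → 16.9026
  f7: (p4, p7, p5) → 42.5022
  f8: (p4, p8, p7) → 74.8252
  f9: (p3, p1, p5) → 80.0195
  f10: (p3, p7, p5) → 50.6004
  f11: (p3, p7, p13) → 52.1482
  f12: (p12, p9, p5) → 60.1338
  f13: (p12, p4, p5) → 48.5904
  f14: (p12, p8, p9) → 55.1662
  f15: (p12, p4, p8) → 73.0386
  f16: (p14, p1, p13) → 26.1173
  f17: (p14, p3, p13) → 37.2918
  f18: (p14, p3, p1) → 35.9587
Σ area = 980.252

Check V−E+F: 11 − 27 + 18 = 2.

facets=18 area=980.252


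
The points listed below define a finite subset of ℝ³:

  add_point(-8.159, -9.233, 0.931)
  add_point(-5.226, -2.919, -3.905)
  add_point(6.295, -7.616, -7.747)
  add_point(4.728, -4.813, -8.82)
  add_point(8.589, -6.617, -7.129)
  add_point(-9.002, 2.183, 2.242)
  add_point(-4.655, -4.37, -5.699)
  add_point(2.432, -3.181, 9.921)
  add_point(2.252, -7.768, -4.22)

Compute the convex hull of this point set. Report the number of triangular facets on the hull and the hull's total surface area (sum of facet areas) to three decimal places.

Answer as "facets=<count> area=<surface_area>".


Hull vertices (8/9): indices [0, 2, 3, 4, 5, 6, 7, 8].

Facet areas (half cross-product norm):
  f1: (p7, p4, p5) → 134.7227
  f2: (p7, p0, p5) → 79.5395
  f3: (p6, p0, p5) → 46.5841
  f4: (p2, p6, p0) → 48.5987
  f5: (p2, p7, p4) → 23.7758
  f6: (p3, p2, p4) → 4.3018
  f7: (p3, p2, p6) → 15.5283
  f8: (p3, p4, p5) → 36.6124
  f9: (p3, p6, p5) → 43.4407
  f10: (p8, p7, p0) → 80.8858
  f11: (p8, p2, p0) → 8.5247
  f12: (p8, p2, p7) → 31.7035
Σ area = 554.218

Check V−E+F: 8 − 18 + 12 = 2.

facets=12 area=554.218


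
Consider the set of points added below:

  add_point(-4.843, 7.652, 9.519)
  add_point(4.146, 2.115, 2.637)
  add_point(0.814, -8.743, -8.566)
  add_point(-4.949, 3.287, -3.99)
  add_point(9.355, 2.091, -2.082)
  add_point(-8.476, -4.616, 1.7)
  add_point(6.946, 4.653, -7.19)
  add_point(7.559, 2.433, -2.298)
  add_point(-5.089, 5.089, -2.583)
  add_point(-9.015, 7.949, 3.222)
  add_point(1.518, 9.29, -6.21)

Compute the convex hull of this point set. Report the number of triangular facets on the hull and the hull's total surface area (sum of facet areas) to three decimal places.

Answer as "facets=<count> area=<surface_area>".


facets=14 area=788.229

Extreme-point indices: [0, 1, 2, 3, 4, 5, 6, 9, 10] — 9 of 11 on the boundary.

Facet areas (half cross-product norm):
  f1: (p0, p10, p9) → 53.0930
  f2: (p0, p10, p4) → 96.3480
  f3: (p3, p10, p9) → 42.6289
  f4: (p3, p10, p2) → 62.9475
  f5: (p6, p2, p4) → 45.4525
  f6: (p6, p10, p4) → 19.9936
  f7: (p6, p10, p2) → 51.1322
  f8: (p1, p2, p4) → 53.1362
  f9: (p1, p0, p4) → 19.6009
  f10: (p5, p1, p2) → 95.5452
  f11: (p5, p1, p0) → 83.3277
  f12: (p5, p0, p9) → 47.8491
  f13: (p5, p3, p9) → 48.3247
  f14: (p5, p3, p2) → 68.8497
Σ area = 788.229

Euler: V−E+F = 9−21+14 = 2.


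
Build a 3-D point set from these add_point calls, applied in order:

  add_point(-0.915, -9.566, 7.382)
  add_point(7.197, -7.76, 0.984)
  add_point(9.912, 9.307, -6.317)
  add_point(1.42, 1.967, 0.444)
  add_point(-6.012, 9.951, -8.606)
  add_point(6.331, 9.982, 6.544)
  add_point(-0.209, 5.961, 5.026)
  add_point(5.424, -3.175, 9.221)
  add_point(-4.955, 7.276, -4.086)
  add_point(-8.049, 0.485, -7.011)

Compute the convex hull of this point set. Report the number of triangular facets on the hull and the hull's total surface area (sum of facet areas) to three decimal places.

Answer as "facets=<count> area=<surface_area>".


Hull vertices (9/10): indices [0, 1, 2, 4, 5, 6, 7, 8, 9].

Triangle areas on the boundary:
  f1: (p4, p2, p9) → 78.1800
  f2: (p4, p5, p2) → 106.6946
  f3: (p1, p2, p9) → 160.7519
  f4: (p1, p0, p9) → 95.8594
  f5: (p6, p4, p5) → 56.1330
  f6: (p6, p0, p9) → 116.7686
  f7: (p7, p1, p0) → 40.8162
  f8: (p7, p6, p0) → 52.4052
  f9: (p7, p6, p5) → 44.9752
  f10: (p7, p5, p2) → 88.7831
  f11: (p7, p1, p2) → 89.7332
  f12: (p8, p4, p9) → 21.4550
  f13: (p8, p6, p9) → 38.2174
  f14: (p8, p6, p4) → 12.3211
Σ area = 1003.094

Euler characteristic 9−21+14 = 2 ✓

facets=14 area=1003.094
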